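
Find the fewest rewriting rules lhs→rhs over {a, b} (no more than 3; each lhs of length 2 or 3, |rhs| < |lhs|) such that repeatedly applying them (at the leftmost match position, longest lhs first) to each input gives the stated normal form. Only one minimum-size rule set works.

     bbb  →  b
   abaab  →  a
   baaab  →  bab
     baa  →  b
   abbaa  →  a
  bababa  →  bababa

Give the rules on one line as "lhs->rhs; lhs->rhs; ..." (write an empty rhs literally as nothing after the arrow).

aa->; bb->

  | bbb => b
  | abaab => abb => a
  | baaab => bab
  | baa => b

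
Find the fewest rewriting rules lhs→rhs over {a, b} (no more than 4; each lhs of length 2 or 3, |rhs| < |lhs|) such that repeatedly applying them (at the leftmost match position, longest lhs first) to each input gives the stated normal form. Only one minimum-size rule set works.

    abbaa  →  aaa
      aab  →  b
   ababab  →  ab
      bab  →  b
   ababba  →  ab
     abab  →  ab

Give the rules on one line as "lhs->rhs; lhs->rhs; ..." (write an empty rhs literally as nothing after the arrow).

  | abbaa => abaa => aaa
  | aab => b
  | ababab => abab => ab
  | bab => b

aab->b; ba->; baa->aa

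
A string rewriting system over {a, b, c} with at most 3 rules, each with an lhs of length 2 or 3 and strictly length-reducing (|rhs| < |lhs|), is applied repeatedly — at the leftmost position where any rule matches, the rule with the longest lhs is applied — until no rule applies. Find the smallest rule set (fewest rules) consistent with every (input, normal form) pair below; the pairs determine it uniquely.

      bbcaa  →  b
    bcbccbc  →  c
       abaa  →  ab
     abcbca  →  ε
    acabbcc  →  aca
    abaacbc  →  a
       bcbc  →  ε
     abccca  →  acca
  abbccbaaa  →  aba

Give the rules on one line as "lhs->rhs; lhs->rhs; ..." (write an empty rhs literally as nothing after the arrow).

  | bbcaa => baa => b
  | bcbccbc => bccbc => cbc => c
  | abaa => ab
  | abcbca => abca => aa => ε

aa->; bc->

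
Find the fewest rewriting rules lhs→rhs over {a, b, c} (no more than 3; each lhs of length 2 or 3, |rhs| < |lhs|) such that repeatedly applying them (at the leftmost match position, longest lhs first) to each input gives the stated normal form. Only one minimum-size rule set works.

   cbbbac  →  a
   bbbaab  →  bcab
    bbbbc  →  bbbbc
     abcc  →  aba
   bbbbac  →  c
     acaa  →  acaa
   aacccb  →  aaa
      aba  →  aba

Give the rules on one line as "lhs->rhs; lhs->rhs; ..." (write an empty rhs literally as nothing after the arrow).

  | cbbbac => bbac => cc => a
  | bbbaab => bcab
  | bbbbc
  | abcc => aba

bba->c; cb->; cc->a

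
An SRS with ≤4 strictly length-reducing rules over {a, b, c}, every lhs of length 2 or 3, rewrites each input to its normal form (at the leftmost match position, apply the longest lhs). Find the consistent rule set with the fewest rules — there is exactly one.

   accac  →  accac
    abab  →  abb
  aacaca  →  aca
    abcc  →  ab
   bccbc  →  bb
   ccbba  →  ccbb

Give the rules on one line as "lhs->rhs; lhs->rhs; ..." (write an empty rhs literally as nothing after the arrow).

  | accac
  | abab => abb
  | aacaca => aca
  | abcc => abc => ab

aac->; ba->b; bc->b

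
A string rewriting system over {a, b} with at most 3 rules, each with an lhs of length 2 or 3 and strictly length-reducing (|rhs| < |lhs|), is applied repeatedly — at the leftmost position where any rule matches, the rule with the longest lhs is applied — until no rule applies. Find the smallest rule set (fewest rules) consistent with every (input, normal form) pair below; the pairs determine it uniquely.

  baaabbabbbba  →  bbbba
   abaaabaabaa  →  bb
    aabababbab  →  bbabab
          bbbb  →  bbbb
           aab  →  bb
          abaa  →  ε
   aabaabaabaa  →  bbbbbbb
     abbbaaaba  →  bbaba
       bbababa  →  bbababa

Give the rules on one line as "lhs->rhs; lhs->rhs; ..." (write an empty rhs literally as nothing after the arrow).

  | baaabbabbbba => bbabbabbbba => bbabbbba => bbbba
  | abaaabaabaa => abbabaabaa => abaabaa => abbbaa => baa => bb
  | aabababbab => bbababbab => bbabab
  | bbbb

aa->b; abb->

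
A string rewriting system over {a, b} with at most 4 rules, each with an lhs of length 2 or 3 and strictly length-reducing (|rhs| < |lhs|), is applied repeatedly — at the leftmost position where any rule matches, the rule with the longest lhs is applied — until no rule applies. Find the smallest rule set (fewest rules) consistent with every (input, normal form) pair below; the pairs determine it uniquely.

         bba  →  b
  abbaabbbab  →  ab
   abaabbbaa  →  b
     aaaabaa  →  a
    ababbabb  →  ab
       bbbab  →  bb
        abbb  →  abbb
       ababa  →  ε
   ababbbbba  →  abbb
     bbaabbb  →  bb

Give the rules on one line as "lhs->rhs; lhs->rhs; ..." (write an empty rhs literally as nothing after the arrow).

aa->; ba->; bab->

  | bba => b
  | abbaabbbab => ababbbab => abbab => ab
  | abaabbbaa => aabbbaa => bbbaa => bba => b
  | aaaabaa => aabaa => baa => a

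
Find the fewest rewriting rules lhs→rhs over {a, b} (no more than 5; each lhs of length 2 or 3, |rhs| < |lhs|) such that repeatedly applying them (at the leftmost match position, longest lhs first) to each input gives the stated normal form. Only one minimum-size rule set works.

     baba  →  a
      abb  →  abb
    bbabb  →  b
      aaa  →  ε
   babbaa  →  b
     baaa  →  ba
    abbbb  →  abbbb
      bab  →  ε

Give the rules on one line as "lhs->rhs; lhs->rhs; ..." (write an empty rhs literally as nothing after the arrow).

aaa->; baa->b; bab->; bba->ba

  | baba => a
  | abb
  | bbabb => babb => b
  | aaa => ε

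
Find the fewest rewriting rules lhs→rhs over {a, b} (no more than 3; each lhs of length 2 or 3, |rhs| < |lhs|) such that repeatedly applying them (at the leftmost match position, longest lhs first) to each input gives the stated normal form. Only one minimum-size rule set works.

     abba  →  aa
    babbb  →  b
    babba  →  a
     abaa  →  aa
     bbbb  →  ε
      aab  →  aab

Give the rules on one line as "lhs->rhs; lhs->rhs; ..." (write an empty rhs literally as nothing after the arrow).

  | abba => aa
  | babbb => bbb => b
  | babba => bba => a
  | abaa => aa

ba->; bb->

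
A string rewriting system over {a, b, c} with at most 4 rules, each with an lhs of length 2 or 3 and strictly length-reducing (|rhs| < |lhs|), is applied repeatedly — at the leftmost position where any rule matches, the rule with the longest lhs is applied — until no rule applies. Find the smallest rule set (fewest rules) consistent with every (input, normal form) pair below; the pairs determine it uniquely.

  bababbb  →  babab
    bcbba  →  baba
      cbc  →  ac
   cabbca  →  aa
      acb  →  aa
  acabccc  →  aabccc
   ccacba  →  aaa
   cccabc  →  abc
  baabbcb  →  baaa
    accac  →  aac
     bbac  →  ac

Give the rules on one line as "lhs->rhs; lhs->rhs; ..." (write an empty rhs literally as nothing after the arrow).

  | bababbb => babab
  | bcbba => baba
  | cbc => ac
  | cabbca => abbca => aca => aa

bb->; ca->a; cb->a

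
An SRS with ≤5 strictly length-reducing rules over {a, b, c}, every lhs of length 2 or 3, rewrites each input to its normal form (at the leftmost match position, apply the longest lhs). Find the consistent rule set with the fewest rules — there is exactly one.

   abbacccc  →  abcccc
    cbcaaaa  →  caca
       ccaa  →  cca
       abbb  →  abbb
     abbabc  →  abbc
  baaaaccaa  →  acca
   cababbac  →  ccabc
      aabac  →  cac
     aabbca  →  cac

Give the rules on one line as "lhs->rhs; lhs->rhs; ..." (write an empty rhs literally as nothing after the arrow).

  | abbacccc => abcccc
  | cbcaaaa => cacaaa => cacaa => caca
  | ccaa => cca
  | abbb

aa->a; aba->ca; ba->; bca->ac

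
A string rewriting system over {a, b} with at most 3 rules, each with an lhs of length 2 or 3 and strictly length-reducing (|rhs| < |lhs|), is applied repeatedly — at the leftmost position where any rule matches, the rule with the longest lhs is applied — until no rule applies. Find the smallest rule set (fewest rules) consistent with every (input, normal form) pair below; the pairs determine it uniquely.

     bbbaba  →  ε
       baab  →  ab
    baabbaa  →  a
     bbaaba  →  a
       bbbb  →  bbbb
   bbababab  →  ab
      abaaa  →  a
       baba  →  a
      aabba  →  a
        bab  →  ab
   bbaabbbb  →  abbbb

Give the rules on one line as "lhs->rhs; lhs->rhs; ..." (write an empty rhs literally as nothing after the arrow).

aa->a; ba->a; bba->

  | bbbaba => bba => ε
  | baab => aab => ab
  | baabbaa => aabbaa => abbaa => aa => a
  | bbaaba => aba => aa => a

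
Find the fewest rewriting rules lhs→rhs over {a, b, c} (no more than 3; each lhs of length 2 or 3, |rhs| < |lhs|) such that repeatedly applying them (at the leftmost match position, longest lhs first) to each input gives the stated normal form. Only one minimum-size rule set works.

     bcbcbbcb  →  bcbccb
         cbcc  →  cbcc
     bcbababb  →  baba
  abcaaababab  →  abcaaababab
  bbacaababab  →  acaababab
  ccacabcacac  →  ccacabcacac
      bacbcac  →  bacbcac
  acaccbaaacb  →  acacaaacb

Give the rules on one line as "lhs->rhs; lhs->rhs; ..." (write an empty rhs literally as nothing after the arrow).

bb->; cba->a

  | bcbcbbcb => bcbccb
  | cbcc
  | bcbababb => bababb => baba
  | abcaaababab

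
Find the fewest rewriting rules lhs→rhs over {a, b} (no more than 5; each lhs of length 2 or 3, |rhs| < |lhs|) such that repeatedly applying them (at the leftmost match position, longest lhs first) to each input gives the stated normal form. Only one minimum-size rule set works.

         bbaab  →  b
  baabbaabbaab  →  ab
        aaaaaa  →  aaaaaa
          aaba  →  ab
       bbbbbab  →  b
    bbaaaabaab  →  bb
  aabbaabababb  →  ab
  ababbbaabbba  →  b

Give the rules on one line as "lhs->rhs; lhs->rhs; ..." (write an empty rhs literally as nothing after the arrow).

  | bbaab => bab => b
  | baabbaabbaab => abbaabbaab => baaabbaab => aabbaab => abaaab => baab => ab
  | aaaaaa
  | aaba => ab

aba->b; abb->ba; ba->; bbb->ab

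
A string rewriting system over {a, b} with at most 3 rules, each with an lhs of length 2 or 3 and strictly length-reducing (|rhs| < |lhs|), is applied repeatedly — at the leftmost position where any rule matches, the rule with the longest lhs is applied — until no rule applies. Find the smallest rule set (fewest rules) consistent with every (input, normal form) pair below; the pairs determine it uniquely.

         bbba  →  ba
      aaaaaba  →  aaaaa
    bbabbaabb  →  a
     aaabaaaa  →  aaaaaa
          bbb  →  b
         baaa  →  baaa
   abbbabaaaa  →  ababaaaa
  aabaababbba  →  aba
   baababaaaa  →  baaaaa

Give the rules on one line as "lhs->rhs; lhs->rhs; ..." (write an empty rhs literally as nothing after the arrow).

aab->a; bb->

  | bbba => ba
  | aaaaaba => aaaaa
  | bbabbaabb => abbaabb => aaabb => aab => a
  | aaabaaaa => aaaaaa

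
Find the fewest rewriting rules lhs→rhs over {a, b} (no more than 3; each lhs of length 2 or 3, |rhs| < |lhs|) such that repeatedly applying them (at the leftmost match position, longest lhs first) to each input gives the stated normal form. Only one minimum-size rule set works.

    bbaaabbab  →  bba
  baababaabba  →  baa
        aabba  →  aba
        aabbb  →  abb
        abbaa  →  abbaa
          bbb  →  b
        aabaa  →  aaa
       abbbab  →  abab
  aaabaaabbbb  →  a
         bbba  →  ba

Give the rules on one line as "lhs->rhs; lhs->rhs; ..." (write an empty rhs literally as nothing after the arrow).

  | bbaaabbab => bbaabab => bbaab => bba
  | baababaabba => baabaabba => baaabba => baaba => baa
  | aabba => aba
  | aabbb => abb

aab->a; bbb->b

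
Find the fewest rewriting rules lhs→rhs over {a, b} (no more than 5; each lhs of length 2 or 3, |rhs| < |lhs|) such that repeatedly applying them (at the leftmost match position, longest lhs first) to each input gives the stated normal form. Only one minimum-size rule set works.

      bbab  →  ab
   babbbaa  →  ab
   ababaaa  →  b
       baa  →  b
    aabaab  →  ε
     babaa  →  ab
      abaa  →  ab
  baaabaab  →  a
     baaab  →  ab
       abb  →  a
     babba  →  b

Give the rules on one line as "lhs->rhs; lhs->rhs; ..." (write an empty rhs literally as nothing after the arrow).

aa->b; aba->ab; ba->a; bb->

  | bbab => ab
  | babbbaa => abbbaa => abaa => aba => ab
  | ababaaa => abbaaa => aaaa => baa => aa => b
  | baa => aa => b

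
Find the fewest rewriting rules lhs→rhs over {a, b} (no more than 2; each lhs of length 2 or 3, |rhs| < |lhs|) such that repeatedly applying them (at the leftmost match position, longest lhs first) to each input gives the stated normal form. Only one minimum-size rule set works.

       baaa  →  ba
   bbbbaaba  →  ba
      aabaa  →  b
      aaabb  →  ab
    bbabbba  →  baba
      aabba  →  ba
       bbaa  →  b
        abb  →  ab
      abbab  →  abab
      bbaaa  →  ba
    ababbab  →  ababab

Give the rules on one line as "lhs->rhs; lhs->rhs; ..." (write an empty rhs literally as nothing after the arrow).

aa->; bb->b

  | baaa => ba
  | bbbbaaba => bbbaaba => bbaaba => baaba => bba => ba
  | aabaa => baa => b
  | aaabb => abb => ab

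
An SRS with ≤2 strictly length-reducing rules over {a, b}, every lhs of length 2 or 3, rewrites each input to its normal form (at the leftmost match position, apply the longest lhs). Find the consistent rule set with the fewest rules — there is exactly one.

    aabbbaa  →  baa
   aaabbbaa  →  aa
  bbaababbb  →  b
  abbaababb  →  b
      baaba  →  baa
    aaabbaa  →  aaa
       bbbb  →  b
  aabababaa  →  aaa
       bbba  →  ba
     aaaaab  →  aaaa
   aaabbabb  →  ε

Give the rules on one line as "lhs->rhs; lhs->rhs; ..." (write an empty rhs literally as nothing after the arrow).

ab->; bb->b

  | aabbbaa => abbaa => baa
  | aaabbbaa => aabbaa => abaa => aa
  | bbaababbb => baababbb => baabbb => babb => bb => b
  | abbaababb => baababb => baabb => bab => b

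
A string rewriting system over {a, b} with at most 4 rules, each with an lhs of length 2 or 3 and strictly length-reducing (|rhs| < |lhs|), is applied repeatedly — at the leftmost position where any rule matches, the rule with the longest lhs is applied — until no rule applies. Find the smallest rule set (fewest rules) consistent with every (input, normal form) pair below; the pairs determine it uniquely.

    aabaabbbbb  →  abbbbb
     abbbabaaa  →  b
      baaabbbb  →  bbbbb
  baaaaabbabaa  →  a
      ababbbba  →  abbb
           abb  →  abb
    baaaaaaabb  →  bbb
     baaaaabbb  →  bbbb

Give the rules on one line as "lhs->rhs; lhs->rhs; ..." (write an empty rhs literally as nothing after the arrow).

  | aabaabbbbb => bbaabbbbb => abbbbb
  | abbbabaaa => abbaaa => aaa => ba => b
  | baaabbbb => baabbbb => babbbb => bbbbb
  | baaaaabbabaa => baaaabbabaa => baaabbabaa => baabbabaa => babbabaa => bbbabaa => bbaa => a

aa->b; ba->b; bba->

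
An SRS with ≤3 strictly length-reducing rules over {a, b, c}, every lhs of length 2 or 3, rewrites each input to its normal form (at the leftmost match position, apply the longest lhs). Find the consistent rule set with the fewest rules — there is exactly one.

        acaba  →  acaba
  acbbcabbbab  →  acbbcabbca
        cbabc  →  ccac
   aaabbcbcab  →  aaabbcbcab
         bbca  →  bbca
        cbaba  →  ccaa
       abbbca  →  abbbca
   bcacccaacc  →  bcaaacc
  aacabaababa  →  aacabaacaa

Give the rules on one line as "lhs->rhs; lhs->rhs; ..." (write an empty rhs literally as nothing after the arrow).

bab->ca; ccc->

  | acaba
  | acbbcabbbab => acbbcabbca
  | cbabc => ccac
  | aaabbcbcab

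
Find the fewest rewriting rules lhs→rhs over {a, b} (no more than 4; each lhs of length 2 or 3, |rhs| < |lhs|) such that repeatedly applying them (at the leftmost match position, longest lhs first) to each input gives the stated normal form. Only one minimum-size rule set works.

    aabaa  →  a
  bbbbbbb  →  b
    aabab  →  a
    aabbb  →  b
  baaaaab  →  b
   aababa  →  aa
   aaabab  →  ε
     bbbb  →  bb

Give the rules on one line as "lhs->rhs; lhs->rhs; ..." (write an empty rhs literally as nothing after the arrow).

  | aabaa => aaa => a
  | bbbbbbb => bbbbb => bbb => b
  | aabab => aab => a
  | aabbb => abb => b

aaa->a; ab->; bbb->b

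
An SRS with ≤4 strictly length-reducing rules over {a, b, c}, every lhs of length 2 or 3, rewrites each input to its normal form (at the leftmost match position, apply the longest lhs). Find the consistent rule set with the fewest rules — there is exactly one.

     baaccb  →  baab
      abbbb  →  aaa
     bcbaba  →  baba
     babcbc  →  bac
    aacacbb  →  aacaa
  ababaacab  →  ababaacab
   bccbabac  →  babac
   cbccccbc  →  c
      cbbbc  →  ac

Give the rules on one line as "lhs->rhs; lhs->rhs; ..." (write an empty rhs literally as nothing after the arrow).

  | baaccb => baacb => baab
  | abbbb => aabb => aaa
  | bcbaba => cbaba => baba
  | babcbc => bacbc => babc => bac

bb->a; bc->c; cb->b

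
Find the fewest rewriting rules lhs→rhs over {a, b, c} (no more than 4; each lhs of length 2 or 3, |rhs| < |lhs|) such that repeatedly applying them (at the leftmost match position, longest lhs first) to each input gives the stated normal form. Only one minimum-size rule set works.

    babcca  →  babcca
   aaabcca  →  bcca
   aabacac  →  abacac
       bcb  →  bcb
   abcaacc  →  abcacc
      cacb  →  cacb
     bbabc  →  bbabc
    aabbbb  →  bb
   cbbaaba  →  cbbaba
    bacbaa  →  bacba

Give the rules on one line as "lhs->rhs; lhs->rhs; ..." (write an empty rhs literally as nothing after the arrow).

aa->a; aaa->; abb->

  | babcca
  | aaabcca => bcca
  | aabacac => abacac
  | bcb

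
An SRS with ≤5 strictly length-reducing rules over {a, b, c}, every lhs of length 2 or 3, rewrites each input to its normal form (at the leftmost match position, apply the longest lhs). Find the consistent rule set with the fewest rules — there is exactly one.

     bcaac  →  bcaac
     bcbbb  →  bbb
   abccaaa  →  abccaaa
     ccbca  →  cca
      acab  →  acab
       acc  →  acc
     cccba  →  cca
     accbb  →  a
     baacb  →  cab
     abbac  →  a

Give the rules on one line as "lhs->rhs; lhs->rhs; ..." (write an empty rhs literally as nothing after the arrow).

  | bcaac
  | bcbbb => bbb
  | abccaaa
  | ccbca => cca

ba->c; bac->ab; cac->ca; cb->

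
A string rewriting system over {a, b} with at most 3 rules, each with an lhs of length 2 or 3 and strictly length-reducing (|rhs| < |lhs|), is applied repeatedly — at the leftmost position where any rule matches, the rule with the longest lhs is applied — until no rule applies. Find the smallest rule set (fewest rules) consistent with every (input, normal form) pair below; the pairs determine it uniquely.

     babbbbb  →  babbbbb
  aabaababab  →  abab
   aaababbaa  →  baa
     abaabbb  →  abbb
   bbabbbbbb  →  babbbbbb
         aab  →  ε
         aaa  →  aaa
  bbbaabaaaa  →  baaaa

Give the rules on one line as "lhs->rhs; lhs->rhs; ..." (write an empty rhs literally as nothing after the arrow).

aab->; bba->ba

  | babbbbb
  | aabaababab => aababab => abab
  | aaababbaa => aabbaa => baa
  | abaabbb => abbb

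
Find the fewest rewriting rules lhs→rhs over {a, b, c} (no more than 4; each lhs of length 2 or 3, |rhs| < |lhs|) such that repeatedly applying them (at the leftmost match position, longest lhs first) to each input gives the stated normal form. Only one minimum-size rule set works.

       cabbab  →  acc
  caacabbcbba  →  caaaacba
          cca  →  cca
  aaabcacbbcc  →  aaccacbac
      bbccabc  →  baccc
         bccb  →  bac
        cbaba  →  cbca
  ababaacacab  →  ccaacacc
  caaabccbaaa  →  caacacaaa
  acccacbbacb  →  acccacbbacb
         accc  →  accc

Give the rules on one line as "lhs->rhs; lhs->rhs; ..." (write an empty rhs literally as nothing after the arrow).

ab->c; bbc->ba; ccb->ac

  | cabbab => ccbab => acab => acc
  | caacabbcbba => caaccbcbba => caaaccbba => caaaacba
  | cca
  | aaabcacbbcc => aaccacbbcc => aaccacbac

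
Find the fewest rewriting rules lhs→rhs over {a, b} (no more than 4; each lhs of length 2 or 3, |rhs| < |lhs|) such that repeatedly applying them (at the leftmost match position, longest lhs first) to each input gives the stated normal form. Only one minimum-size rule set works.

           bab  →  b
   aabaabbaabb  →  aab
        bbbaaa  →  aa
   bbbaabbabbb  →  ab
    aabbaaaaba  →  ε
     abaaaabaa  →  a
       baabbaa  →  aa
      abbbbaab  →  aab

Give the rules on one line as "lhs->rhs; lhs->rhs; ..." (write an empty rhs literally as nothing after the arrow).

aba->ba; ba->; bb->b; bba->

  | bab => b
  | aabaabbaabb => abaabbaabb => baabbaabb => abbaabb => aabb => aab
  | bbbaaa => bbaaa => aa
  | bbbaabbabbb => bbaabbabbb => abbabbb => abbb => abb => ab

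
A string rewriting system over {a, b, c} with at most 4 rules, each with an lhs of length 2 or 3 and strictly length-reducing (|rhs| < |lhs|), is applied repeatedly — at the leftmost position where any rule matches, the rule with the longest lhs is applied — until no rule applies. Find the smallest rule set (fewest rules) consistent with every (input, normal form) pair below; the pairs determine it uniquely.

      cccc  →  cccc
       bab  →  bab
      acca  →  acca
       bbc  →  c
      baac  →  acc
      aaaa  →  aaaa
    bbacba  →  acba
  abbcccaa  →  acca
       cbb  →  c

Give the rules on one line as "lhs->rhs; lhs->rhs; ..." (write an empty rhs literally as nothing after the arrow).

  | cccc
  | bab
  | acca
  | bbc => c

baa->ac; bb->; caa->a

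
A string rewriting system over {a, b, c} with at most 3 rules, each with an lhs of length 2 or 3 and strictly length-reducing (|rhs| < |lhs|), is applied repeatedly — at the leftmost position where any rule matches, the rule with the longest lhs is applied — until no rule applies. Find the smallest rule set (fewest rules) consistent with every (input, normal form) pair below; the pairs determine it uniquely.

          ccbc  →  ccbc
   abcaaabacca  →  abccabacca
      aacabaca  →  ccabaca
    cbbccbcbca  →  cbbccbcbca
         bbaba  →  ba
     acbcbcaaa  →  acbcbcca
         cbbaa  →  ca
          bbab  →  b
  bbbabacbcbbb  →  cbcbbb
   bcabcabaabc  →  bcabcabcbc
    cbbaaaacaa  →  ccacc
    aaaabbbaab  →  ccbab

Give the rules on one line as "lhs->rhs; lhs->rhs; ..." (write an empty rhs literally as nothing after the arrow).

  | ccbc
  | abcaaabacca => abccabacca
  | aacabaca => ccabaca
  | cbbccbcbca

aa->c; bba->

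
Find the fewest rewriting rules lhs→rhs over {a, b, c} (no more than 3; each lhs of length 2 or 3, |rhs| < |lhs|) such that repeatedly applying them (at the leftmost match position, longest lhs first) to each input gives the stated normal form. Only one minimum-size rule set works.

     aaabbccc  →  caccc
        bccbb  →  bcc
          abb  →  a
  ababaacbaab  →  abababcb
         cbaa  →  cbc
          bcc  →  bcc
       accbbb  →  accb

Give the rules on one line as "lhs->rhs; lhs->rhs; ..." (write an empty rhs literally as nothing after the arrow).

aa->c; aac->a; bb->

  | aaabbccc => cabbccc => caccc
  | bccbb => bcc
  | abb => a
  | ababaacbaab => abababaab => abababcb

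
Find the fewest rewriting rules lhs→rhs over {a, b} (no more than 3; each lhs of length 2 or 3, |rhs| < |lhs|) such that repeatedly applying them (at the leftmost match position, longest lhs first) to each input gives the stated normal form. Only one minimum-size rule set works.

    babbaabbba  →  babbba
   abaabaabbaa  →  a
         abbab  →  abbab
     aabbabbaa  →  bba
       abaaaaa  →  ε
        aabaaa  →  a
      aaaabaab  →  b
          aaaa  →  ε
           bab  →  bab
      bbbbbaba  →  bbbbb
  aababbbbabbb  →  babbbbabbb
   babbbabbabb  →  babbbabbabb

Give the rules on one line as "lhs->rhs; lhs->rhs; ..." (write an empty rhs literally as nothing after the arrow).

aa->; aba->; baa->aa

  | babbaabbba => babaabbba => babbba
  | abaabaabbaa => abaabbaa => abbaa => abaa => a
  | abbab
  | aabbabbaa => bbabbaa => bbabaa => bba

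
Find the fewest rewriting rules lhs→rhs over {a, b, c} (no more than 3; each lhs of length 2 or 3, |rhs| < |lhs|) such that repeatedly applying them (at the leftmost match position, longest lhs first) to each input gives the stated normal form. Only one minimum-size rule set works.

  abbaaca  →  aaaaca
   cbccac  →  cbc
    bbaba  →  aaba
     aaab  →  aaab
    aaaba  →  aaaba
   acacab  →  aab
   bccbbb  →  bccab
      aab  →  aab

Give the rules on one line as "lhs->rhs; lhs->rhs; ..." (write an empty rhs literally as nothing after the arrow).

  | abbaaca => aaaaca
  | cbccac => cbc
  | bbaba => aaba
  | aaab

bb->a; cac->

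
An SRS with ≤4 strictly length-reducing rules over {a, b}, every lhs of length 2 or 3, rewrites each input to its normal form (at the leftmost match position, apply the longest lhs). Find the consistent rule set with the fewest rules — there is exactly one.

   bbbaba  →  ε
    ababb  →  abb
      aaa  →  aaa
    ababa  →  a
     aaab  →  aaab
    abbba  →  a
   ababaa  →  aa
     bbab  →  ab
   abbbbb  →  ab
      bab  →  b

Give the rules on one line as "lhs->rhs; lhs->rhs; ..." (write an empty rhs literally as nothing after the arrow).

ba->; bba->a; bbb->b

  | bbbaba => baba => ba => ε
  | ababb => abb
  | aaa
  | ababa => aba => a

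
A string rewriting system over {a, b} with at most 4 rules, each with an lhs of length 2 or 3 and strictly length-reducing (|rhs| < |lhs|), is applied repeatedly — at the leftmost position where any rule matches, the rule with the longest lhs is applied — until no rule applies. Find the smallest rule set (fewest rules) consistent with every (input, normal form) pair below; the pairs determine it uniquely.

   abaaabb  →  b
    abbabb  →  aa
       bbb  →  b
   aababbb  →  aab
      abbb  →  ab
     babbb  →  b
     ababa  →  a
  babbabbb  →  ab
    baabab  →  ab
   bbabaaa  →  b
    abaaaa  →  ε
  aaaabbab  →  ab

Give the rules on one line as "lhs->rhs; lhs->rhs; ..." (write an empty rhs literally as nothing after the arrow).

aaa->b; ba->; bb->

  | abaaabb => aaabb => bbb => b
  | abbabb => aabb => aa
  | bbb => b
  | aababbb => aabbb => aab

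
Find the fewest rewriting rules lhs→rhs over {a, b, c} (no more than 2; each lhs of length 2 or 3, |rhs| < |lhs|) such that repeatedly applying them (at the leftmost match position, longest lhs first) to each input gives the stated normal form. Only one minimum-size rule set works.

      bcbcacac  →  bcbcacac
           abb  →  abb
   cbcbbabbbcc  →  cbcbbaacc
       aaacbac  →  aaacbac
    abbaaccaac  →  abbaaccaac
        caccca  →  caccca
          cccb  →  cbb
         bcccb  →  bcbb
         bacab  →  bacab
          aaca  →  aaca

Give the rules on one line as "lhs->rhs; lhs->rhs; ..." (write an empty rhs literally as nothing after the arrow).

bbb->a; ccb->bb

  | bcbcacac
  | abb
  | cbcbbabbbcc => cbcbbaacc
  | aaacbac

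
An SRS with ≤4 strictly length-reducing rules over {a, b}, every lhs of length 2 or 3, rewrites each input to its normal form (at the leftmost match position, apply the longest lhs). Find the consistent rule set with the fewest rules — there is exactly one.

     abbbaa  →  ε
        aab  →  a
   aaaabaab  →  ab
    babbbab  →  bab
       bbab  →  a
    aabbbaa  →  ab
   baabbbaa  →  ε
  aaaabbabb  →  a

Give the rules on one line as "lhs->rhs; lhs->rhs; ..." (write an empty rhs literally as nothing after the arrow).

aa->; aab->bb; bb->a; bbb->a

  | abbbaa => aaaa => aa => ε
  | aab => bb => a
  | aaaabaab => aabaab => bbaab => aaab => ab
  | babbbab => baaab => bab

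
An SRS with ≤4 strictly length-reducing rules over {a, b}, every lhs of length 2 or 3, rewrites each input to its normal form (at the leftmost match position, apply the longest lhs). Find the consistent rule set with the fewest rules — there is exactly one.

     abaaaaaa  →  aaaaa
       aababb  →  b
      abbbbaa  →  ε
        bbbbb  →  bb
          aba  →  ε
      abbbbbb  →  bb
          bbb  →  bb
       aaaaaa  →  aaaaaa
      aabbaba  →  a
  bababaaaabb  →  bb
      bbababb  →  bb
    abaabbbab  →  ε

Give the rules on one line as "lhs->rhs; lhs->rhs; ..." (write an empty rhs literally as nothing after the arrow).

ab->b; ba->; bab->a; bbb->bb

  | abaaaaaa => baaaaaa => aaaaa
  | aababb => ababb => babb => ab => b
  | abbbbaa => bbbbaa => bbbaa => bbaa => ba => ε
  | bbbbb => bbbb => bbb => bb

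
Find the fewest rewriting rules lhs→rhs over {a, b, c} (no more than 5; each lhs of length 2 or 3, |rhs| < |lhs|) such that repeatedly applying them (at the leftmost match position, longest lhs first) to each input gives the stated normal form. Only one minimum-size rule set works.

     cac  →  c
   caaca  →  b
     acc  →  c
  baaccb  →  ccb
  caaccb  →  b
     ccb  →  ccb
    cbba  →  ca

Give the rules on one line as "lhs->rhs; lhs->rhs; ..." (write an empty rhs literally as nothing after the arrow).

  | cac => c
  | caaca => cbca => aa => b
  | acc => c
  | baaccb => bbccb => ccb

aa->b; ac->; bb->; cbc->a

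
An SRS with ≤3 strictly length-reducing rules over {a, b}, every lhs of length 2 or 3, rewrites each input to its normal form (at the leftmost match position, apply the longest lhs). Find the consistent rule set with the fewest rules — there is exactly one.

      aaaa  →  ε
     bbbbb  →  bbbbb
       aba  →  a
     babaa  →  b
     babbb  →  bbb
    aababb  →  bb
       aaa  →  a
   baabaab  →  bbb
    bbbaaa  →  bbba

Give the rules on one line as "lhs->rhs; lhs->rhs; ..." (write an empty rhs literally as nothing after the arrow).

aa->; ab->

  | aaaa => aa => ε
  | bbbbb
  | aba => a
  | babaa => baa => b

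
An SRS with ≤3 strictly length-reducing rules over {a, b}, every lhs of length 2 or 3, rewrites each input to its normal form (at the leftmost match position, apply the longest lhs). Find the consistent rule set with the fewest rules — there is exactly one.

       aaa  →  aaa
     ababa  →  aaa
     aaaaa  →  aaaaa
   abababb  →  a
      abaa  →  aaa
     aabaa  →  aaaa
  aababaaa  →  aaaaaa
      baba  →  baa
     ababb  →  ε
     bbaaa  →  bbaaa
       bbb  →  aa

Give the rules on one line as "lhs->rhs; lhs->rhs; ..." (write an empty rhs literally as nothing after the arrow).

ab->; aba->aa; bbb->aa

  | aaa
  | ababa => aaba => aaa
  | aaaaa
  | abababb => aababb => aaabb => aab => a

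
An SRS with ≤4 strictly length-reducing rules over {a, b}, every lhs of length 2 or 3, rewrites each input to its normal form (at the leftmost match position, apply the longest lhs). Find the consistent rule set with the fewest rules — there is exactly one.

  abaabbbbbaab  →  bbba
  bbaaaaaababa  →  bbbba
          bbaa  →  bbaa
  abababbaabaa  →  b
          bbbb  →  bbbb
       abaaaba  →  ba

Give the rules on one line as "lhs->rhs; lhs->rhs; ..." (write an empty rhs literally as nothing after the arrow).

  | abaabbbbbaab => aabbbbbaab => abbbbaab => bbbaab => bbba
  | bbaaaaaababa => bbaaababa => bbbaba => bbbba
  | bbaa
  | abababbaabaa => ababbaabaa => abbaabaa => baabaa => baaa => b

aaa->; ab->; bab->bb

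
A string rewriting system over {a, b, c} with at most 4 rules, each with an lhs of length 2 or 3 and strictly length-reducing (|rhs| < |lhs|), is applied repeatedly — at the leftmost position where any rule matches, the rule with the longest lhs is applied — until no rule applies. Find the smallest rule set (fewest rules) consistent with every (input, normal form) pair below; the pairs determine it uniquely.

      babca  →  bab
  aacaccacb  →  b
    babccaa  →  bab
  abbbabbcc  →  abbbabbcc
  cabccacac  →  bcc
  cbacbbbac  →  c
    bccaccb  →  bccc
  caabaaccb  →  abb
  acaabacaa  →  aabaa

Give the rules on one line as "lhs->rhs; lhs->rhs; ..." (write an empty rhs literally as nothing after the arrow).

  | babca => bab
  | aacaccacb => aaccacb => acacb => acb => b
  | babccaa => babca => bab
  | abbbabbcc

ac->; ca->; cb->c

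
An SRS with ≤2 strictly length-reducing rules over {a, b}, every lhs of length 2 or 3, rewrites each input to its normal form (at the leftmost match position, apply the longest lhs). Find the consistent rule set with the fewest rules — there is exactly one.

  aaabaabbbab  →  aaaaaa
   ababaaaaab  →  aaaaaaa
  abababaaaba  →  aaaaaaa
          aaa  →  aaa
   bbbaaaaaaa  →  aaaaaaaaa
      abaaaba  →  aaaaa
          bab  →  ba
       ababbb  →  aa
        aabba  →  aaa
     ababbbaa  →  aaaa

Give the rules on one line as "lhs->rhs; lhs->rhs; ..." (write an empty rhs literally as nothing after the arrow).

  | aaabaabbbab => aaaaabbbab => aaaaabbab => aaaaabab => aaaaaab => aaaaaa
  | ababaaaaab => aabaaaaab => aaaaaaab => aaaaaaa
  | abababaaaba => aababaaaba => aaabaaaba => aaaaaaba => aaaaaaa
  | aaa

ab->a; bbb->aa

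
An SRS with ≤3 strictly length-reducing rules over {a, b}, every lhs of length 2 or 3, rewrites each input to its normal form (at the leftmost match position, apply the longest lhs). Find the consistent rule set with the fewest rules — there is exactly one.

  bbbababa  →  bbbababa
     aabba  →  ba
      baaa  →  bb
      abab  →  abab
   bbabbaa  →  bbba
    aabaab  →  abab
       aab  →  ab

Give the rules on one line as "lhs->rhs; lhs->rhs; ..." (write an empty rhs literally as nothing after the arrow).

aa->a; aaa->b; abb->b

  | bbbababa
  | aabba => abba => ba
  | baaa => bb
  | abab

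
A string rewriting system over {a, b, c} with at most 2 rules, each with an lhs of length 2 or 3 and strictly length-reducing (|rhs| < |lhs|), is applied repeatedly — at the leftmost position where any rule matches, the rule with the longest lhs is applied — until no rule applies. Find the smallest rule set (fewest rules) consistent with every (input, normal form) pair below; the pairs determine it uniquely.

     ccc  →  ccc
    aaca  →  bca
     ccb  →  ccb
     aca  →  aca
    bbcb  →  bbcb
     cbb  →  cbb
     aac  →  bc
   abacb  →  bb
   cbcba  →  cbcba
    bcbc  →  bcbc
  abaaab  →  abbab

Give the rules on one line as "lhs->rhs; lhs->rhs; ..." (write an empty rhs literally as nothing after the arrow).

  | ccc
  | aaca => bca
  | ccb
  | aca

aa->b; bac->a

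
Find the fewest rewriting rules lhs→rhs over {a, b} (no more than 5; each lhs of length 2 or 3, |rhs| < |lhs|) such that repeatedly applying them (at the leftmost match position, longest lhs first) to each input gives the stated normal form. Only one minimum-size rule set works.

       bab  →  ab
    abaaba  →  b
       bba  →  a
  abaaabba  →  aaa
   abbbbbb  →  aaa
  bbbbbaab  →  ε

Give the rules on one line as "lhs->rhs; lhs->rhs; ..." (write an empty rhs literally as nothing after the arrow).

aba->b; ba->a; bb->; bbb->ab

  | bab => ab
  | abaaba => baba => aba => b
  | bba => a
  | abaaabba => baabba => aabba => aaa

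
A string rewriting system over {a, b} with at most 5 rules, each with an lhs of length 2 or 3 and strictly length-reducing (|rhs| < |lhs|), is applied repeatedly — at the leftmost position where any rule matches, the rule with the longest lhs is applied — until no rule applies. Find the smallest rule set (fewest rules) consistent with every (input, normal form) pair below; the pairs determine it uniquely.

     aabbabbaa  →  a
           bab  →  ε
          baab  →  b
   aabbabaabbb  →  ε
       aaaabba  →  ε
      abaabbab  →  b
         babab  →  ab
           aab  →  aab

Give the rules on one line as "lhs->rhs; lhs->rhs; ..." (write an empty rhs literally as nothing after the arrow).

aaa->; abb->ba; baa->; bab->

  | aabbabbaa => abaabbaa => abbaa => baaa => a
  | bab => ε
  | baab => b
  | aabbabaabbb => abaabaabbb => abaabbb => abbb => bab => ε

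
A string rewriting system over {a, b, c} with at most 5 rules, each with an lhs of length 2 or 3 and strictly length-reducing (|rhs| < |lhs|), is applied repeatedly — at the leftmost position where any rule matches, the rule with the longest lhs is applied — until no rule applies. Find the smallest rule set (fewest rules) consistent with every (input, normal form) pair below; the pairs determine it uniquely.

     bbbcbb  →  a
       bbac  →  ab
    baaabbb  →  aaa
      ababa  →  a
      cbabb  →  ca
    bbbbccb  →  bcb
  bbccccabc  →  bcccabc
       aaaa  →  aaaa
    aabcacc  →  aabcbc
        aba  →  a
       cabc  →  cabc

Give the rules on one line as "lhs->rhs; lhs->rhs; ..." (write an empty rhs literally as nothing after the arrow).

ac->b; ba->; bb->a; bbb->bb

  | bbbcbb => bbcbb => acbb => bbb => bb => a
  | bbac => aac => ab
  | baaabbb => aabbb => aabb => aaa
  | ababa => aba => a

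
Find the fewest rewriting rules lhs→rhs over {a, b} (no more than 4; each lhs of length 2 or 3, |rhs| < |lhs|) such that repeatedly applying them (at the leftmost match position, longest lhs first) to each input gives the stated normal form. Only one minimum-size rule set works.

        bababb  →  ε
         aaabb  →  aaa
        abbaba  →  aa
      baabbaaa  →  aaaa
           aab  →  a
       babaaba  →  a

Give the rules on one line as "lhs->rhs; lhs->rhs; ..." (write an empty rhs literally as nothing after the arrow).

ab->; abb->a; ba->; bb->

  | bababb => babb => bb => ε
  | aaabb => aaa
  | abbaba => aaba => aa
  | baabbaaa => abbaaa => aaaa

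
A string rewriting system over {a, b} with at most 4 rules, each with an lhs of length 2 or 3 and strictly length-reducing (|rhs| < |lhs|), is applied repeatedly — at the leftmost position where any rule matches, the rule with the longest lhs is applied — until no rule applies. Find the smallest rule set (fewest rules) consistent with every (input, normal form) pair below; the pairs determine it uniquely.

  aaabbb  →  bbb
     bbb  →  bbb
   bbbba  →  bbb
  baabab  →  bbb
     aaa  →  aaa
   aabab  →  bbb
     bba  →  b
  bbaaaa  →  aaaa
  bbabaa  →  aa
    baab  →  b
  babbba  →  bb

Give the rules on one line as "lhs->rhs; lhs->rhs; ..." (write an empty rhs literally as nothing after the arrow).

ab->b; aba->bb; ba->; baa->aa

  | aaabbb => aabbb => abbb => bbb
  | bbb
  | bbbba => bbb
  | baabab => aabab => abbb => bbb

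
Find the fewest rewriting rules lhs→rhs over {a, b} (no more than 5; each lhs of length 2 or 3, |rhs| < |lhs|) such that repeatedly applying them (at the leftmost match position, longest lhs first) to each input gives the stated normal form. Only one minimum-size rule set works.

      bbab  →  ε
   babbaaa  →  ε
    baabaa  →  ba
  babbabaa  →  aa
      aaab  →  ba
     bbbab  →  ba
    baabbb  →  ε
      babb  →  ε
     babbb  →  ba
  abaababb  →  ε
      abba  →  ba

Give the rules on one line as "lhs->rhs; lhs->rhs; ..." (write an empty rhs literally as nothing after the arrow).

  | bbab => ab => ε
  | babbaaa => bbaaa => aaa => bb => ε
  | baabaa => baaa => bbb => ba
  | babbabaa => bbabaa => abaa => aa

aaa->bb; ab->; bb->; bbb->ba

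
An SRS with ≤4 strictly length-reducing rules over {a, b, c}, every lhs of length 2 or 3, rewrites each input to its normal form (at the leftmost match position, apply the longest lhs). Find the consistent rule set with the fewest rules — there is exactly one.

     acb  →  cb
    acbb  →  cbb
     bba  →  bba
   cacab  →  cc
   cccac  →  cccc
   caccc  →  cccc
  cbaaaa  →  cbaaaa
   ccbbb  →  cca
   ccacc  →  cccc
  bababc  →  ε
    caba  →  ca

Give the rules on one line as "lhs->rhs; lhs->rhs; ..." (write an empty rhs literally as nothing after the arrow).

ab->; ac->c; bbb->a; bc->

  | acb => cb
  | acbb => cbb
  | bba
  | cacab => ccab => cc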